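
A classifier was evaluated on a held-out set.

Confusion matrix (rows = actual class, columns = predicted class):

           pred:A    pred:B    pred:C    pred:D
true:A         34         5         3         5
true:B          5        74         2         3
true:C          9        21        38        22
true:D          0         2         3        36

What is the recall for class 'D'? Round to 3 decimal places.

0.878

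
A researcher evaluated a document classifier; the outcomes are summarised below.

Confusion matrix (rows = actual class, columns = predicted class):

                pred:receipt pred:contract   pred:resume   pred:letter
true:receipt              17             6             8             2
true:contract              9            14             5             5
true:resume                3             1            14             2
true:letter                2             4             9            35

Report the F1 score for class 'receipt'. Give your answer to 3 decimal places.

F1 score = 2·TP/(2·TP+FP+FN).
receipt: TP=17, FP=9+3+2=14, FN=6+8+2=16 → 34/64 = 0.5313

0.531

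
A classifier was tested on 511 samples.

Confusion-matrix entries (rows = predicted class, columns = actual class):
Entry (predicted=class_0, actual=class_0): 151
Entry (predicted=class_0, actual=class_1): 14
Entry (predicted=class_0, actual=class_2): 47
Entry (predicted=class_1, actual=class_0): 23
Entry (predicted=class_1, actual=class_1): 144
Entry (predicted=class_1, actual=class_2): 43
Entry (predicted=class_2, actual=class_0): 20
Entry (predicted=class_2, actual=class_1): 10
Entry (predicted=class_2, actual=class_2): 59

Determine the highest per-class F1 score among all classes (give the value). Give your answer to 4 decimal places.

Per-class F1 score (2·TP/(2·TP+FP+FN)):
  class_0: TP=151, FP=14+47=61, FN=23+20=43 → 302/406 = 0.74384
  class_1: TP=144, FP=23+43=66, FN=14+10=24 → 288/378 = 0.76190
  class_2: TP=59, FP=20+10=30, FN=47+43=90 → 118/238 = 0.49580
Highest is class 'class_1' with F1 score = 0.7619.

0.7619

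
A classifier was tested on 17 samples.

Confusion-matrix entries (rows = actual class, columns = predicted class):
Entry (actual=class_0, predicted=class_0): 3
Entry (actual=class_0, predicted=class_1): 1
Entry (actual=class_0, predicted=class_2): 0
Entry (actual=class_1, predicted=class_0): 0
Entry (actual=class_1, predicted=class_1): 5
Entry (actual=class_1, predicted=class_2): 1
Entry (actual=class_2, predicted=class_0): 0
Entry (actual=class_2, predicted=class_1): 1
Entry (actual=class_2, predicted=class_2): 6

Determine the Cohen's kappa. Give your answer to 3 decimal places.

0.726

Observed agreement pₒ = trace/N = 14/17 = 0.8235
Expected agreement pₑ = Σ (rowᵢ·colᵢ)/N² = (4·3 + 6·7 + 7·7)/17² = 0.3564
κ = (pₒ − pₑ)/(1 − pₑ) = (0.8235 − 0.3564)/(1 − 0.3564) = 0.726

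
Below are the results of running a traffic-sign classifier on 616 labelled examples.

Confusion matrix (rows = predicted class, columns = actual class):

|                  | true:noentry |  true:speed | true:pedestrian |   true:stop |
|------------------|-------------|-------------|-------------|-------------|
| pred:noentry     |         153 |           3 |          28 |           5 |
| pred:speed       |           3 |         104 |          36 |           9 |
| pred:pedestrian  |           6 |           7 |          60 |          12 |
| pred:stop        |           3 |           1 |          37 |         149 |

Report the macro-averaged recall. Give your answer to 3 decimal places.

0.764

Per-class recall (TP/(TP+FN)):
  noentry: TP=153, FN=3+6+3=12 → 153/165 = 0.9273
  speed: TP=104, FN=3+7+1=11 → 104/115 = 0.9043
  pedestrian: TP=60, FN=28+36+37=101 → 60/161 = 0.3727
  stop: TP=149, FN=5+9+12=26 → 149/175 = 0.8514
Macro-recall = mean = (0.9273 + 0.9043 + 0.3727 + 0.8514) / 4 = 0.764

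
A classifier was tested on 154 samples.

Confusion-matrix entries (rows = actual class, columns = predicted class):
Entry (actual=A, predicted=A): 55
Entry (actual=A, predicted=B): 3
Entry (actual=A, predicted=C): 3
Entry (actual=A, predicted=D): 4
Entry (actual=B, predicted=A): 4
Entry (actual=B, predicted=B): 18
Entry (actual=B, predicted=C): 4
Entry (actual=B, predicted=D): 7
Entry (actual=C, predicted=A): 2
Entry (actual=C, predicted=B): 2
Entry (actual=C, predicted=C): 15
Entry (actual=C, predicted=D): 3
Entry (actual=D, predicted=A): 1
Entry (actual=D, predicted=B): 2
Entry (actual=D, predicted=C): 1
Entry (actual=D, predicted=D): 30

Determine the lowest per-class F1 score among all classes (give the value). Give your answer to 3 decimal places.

Per-class F1 score (2·TP/(2·TP+FP+FN)):
  A: TP=55, FP=4+2+1=7, FN=3+3+4=10 → 110/127 = 0.8661
  B: TP=18, FP=3+2+2=7, FN=4+4+7=15 → 36/58 = 0.6207
  C: TP=15, FP=3+4+1=8, FN=2+2+3=7 → 30/45 = 0.6667
  D: TP=30, FP=4+7+3=14, FN=1+2+1=4 → 60/78 = 0.7692
Lowest is class 'B' with F1 score = 0.621.

0.621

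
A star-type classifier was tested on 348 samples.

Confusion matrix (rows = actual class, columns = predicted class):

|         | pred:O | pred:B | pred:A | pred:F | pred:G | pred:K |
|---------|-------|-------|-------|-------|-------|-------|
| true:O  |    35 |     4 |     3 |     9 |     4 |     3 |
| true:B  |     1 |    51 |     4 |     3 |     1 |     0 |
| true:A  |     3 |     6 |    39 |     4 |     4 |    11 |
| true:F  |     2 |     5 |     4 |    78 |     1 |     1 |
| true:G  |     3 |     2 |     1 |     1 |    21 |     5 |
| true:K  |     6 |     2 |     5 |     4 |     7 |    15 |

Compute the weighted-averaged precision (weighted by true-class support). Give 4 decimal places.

0.6828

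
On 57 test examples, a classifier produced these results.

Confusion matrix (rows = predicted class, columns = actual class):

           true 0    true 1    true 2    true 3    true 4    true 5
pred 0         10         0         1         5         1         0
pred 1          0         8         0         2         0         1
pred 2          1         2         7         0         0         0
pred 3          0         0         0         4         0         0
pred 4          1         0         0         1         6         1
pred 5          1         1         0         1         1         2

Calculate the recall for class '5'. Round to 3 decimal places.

Treat '5' as positive and all other classes as negative.
recall = TP/(TP+FN).
5: TP=2, FN=0+1+0+0+1=2 → 2/4 = 0.5000

0.500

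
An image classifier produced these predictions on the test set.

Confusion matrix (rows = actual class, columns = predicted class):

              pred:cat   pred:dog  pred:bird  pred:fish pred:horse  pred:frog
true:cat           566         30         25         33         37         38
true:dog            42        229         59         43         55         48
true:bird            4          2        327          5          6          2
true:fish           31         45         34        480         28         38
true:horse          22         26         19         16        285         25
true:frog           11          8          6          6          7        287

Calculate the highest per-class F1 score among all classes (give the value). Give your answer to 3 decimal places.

Per-class F1 score (2·TP/(2·TP+FP+FN)):
  cat: TP=566, FP=42+4+31+22+11=110, FN=30+25+33+37+38=163 → 1132/1405 = 0.8057
  dog: TP=229, FP=30+2+45+26+8=111, FN=42+59+43+55+48=247 → 458/816 = 0.5613
  bird: TP=327, FP=25+59+34+19+6=143, FN=4+2+5+6+2=19 → 654/816 = 0.8015
  fish: TP=480, FP=33+43+5+16+6=103, FN=31+45+34+28+38=176 → 960/1239 = 0.7748
  horse: TP=285, FP=37+55+6+28+7=133, FN=22+26+19+16+25=108 → 570/811 = 0.7028
  frog: TP=287, FP=38+48+2+38+25=151, FN=11+8+6+6+7=38 → 574/763 = 0.7523
Highest is class 'cat' with F1 score = 0.806.

0.806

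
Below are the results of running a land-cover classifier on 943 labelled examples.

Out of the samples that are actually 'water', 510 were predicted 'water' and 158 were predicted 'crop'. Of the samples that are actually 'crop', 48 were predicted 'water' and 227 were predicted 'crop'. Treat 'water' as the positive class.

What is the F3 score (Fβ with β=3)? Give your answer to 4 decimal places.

Fβ = (1+β²)·TP / ((1+β²)·TP + β²·FN + FP), with β²=9
= 10·510 / (10·510 + 9·158 + 48) = 0.7763

0.7763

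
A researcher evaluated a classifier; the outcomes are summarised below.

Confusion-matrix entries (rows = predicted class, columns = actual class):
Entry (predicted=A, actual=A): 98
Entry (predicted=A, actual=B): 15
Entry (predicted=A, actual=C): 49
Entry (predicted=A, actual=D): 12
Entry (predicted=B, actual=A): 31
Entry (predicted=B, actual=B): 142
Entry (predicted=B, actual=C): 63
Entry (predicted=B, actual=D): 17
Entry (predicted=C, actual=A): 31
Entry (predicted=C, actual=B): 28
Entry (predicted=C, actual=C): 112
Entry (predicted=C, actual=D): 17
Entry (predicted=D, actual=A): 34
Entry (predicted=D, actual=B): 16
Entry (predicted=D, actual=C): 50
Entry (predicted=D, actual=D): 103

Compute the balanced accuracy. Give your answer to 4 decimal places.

0.5779

Balanced accuracy = mean of per-class recall.
  A: recall = 98/194 = 0.50515
  B: recall = 142/201 = 0.70647
  C: recall = 112/274 = 0.40876
  D: recall = 103/149 = 0.69128
Mean = (0.50515 + 0.70647 + 0.40876 + 0.69128) / 4 = 0.5779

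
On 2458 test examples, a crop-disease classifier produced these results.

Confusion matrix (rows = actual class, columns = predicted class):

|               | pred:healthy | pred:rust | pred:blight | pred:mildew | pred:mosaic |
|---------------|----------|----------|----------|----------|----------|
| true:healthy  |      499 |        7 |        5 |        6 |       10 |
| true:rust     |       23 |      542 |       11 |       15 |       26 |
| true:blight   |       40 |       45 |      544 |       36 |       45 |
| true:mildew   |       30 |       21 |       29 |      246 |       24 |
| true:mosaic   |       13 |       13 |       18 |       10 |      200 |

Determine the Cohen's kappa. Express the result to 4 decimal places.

0.7775

Observed agreement pₒ = trace/N = 2031/2458 = 0.82628
Expected agreement pₑ = Σ (rowᵢ·colᵢ)/N² = (527·605 + 617·628 + 710·607 + 350·313 + 254·305)/2458² = 0.21919
κ = (pₒ − pₑ)/(1 − pₑ) = (0.82628 − 0.21919)/(1 − 0.21919) = 0.7775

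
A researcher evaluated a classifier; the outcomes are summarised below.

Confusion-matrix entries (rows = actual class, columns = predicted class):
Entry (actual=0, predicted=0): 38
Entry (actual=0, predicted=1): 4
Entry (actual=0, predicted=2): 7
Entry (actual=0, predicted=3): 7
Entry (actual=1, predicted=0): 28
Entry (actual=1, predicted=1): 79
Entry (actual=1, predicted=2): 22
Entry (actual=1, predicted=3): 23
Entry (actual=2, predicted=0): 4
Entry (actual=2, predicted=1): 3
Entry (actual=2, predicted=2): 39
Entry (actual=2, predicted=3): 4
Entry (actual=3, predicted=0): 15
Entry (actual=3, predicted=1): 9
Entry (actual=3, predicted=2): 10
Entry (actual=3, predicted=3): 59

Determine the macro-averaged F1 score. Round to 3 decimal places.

Per-class F1 score (2·TP/(2·TP+FP+FN)):
  0: TP=38, FP=28+4+15=47, FN=4+7+7=18 → 76/141 = 0.5390
  1: TP=79, FP=4+3+9=16, FN=28+22+23=73 → 158/247 = 0.6397
  2: TP=39, FP=7+22+10=39, FN=4+3+4=11 → 78/128 = 0.6094
  3: TP=59, FP=7+23+4=34, FN=15+9+10=34 → 118/186 = 0.6344
Macro-F1 score = mean = (0.5390 + 0.6397 + 0.6094 + 0.6344) / 4 = 0.606

0.606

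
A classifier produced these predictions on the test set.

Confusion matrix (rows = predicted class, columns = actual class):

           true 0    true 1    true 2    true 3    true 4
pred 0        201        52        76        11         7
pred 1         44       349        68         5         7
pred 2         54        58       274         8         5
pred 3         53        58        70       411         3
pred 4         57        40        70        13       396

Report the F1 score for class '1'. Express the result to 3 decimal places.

0.678

Treat '1' as positive and all other classes as negative.
F1 score = 2·TP/(2·TP+FP+FN).
1: TP=349, FP=44+68+5+7=124, FN=52+58+58+40=208 → 698/1030 = 0.6777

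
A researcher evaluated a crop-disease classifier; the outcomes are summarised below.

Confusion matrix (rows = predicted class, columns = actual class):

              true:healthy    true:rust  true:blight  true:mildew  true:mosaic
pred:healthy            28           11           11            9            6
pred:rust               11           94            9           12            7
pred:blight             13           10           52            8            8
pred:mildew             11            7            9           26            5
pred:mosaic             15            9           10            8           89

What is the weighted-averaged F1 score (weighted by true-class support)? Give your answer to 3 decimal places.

Per-class F1 score (2·TP/(2·TP+FP+FN)):
  healthy: TP=28, FP=11+11+9+6=37, FN=11+13+11+15=50 → 56/143 = 0.3916
  rust: TP=94, FP=11+9+12+7=39, FN=11+10+7+9=37 → 188/264 = 0.7121
  blight: TP=52, FP=13+10+8+8=39, FN=11+9+9+10=39 → 104/182 = 0.5714
  mildew: TP=26, FP=11+7+9+5=32, FN=9+12+8+8=37 → 52/121 = 0.4298
  mosaic: TP=89, FP=15+9+10+8=42, FN=6+7+8+5=26 → 178/246 = 0.7236
Weighted-F1 score = Σ (supportᵢ/N)·F1 scoreᵢ with N=478: (78/478)·0.3916 + (131/478)·0.7121 + (91/478)·0.5714 + (63/478)·0.4298 + (115/478)·0.7236 = 0.599

0.599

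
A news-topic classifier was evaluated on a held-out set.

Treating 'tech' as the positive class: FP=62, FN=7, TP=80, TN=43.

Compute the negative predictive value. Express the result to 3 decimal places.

0.860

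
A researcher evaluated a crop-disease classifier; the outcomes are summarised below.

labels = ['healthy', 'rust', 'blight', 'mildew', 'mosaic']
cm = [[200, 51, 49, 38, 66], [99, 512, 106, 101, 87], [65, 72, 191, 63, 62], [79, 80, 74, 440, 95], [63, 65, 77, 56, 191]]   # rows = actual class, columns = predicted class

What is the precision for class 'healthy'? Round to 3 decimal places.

0.395

precision = TP/(TP+FP).
healthy: TP=200, FP=99+65+79+63=306 → 200/506 = 0.3953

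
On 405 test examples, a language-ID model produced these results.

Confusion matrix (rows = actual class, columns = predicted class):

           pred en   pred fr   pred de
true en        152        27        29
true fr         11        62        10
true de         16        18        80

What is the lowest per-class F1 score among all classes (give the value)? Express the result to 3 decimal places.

Per-class F1 score (2·TP/(2·TP+FP+FN)):
  en: TP=152, FP=11+16=27, FN=27+29=56 → 304/387 = 0.7855
  fr: TP=62, FP=27+18=45, FN=11+10=21 → 124/190 = 0.6526
  de: TP=80, FP=29+10=39, FN=16+18=34 → 160/233 = 0.6867
Lowest is class 'fr' with F1 score = 0.653.

0.653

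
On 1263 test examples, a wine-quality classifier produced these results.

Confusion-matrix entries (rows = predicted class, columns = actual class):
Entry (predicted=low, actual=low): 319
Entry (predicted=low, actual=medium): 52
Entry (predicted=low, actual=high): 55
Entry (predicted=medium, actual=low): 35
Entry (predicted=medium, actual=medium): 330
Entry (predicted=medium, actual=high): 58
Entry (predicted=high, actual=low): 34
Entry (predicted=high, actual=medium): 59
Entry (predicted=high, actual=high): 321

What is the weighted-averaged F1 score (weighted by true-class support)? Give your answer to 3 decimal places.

Per-class F1 score (2·TP/(2·TP+FP+FN)):
  low: TP=319, FP=52+55=107, FN=35+34=69 → 638/814 = 0.7838
  medium: TP=330, FP=35+58=93, FN=52+59=111 → 660/864 = 0.7639
  high: TP=321, FP=34+59=93, FN=55+58=113 → 642/848 = 0.7571
Weighted-F1 score = Σ (supportᵢ/N)·F1 scoreᵢ with N=1263: (388/1263)·0.7838 + (441/1263)·0.7639 + (434/1263)·0.7571 = 0.768

0.768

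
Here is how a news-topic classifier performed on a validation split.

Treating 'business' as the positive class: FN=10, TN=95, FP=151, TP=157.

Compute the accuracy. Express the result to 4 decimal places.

0.6102

Accuracy = (TP+TN)/N = (157+95)/413 = 0.6102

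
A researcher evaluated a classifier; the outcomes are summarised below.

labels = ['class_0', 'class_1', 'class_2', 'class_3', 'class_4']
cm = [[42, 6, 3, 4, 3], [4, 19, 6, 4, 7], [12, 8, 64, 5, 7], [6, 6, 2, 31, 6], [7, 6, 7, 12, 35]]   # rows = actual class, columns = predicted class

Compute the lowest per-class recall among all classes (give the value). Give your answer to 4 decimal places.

Per-class recall (TP/(TP+FN)):
  class_0: TP=42, FN=6+3+4+3=16 → 42/58 = 0.72414
  class_1: TP=19, FN=4+6+4+7=21 → 19/40 = 0.47500
  class_2: TP=64, FN=12+8+5+7=32 → 64/96 = 0.66667
  class_3: TP=31, FN=6+6+2+6=20 → 31/51 = 0.60784
  class_4: TP=35, FN=7+6+7+12=32 → 35/67 = 0.52239
Lowest is class 'class_1' with recall = 0.4750.

0.4750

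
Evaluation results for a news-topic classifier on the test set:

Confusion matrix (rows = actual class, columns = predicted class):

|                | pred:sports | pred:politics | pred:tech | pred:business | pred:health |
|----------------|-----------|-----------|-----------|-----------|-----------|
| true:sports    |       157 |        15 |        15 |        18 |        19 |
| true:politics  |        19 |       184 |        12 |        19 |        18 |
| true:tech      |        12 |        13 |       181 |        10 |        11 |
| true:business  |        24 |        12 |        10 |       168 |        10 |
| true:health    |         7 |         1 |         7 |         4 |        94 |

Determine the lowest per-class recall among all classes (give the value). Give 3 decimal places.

Per-class recall (TP/(TP+FN)):
  sports: TP=157, FN=15+15+18+19=67 → 157/224 = 0.7009
  politics: TP=184, FN=19+12+19+18=68 → 184/252 = 0.7302
  tech: TP=181, FN=12+13+10+11=46 → 181/227 = 0.7974
  business: TP=168, FN=24+12+10+10=56 → 168/224 = 0.7500
  health: TP=94, FN=7+1+7+4=19 → 94/113 = 0.8319
Lowest is class 'sports' with recall = 0.701.

0.701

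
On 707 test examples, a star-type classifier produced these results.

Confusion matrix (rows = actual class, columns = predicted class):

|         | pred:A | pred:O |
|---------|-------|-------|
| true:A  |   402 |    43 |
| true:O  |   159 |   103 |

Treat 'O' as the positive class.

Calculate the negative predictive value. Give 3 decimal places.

0.717

NPV = TN/(TN+FN) = 402/(402+159) = 0.717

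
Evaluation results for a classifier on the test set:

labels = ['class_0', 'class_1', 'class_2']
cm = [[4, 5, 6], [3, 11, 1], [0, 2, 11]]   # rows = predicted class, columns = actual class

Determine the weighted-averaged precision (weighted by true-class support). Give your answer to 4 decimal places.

Per-class precision (TP/(TP+FP)):
  class_0: TP=4, FP=5+6=11 → 4/15 = 0.26667
  class_1: TP=11, FP=3+1=4 → 11/15 = 0.73333
  class_2: TP=11, FP=0+2=2 → 11/13 = 0.84615
Weighted-precision = Σ (supportᵢ/N)·precisionᵢ with N=43: (7/43)·0.26667 + (18/43)·0.73333 + (18/43)·0.84615 = 0.7046

0.7046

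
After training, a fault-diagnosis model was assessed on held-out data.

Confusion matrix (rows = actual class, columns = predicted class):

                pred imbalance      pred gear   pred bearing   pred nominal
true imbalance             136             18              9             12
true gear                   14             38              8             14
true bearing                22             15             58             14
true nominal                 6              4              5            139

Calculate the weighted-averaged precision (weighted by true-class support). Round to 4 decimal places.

Per-class precision (TP/(TP+FP)):
  imbalance: TP=136, FP=14+22+6=42 → 136/178 = 0.76404
  gear: TP=38, FP=18+15+4=37 → 38/75 = 0.50667
  bearing: TP=58, FP=9+8+5=22 → 58/80 = 0.72500
  nominal: TP=139, FP=12+14+14=40 → 139/179 = 0.77654
Weighted-precision = Σ (supportᵢ/N)·precisionᵢ with N=512: (175/512)·0.76404 + (74/512)·0.50667 + (109/512)·0.72500 + (154/512)·0.77654 = 0.7223

0.7223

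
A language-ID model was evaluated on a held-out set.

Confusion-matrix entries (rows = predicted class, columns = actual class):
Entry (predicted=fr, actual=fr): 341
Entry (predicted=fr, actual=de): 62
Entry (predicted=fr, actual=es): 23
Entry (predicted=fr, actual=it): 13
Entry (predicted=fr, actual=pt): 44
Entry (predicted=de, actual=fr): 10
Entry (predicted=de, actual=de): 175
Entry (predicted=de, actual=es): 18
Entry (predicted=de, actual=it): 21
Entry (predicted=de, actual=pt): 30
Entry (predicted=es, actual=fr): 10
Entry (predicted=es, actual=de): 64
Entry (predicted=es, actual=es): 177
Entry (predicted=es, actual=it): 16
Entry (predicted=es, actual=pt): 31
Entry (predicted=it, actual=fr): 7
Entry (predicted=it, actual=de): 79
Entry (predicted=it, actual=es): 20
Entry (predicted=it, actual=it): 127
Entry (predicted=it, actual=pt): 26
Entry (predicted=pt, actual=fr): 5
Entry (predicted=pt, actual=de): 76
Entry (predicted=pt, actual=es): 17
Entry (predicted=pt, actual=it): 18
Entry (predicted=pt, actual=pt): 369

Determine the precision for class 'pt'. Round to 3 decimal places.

0.761

Treat 'pt' as positive and all other classes as negative.
precision = TP/(TP+FP).
pt: TP=369, FP=5+76+17+18=116 → 369/485 = 0.7608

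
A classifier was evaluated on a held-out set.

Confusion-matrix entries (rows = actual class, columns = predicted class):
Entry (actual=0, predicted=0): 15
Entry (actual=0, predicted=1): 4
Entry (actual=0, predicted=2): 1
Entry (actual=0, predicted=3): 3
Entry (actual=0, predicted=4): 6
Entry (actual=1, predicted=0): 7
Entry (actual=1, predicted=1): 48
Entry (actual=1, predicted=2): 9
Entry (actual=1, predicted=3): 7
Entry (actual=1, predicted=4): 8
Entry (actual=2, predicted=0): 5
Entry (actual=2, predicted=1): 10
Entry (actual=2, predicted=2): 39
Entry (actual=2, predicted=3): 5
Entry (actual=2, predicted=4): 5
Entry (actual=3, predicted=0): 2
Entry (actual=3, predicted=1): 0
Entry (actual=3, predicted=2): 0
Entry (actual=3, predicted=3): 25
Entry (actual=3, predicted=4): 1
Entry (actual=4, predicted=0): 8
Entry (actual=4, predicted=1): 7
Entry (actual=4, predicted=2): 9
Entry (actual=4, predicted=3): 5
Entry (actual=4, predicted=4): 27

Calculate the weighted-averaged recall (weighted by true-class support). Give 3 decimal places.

0.602

Per-class recall (TP/(TP+FN)):
  0: TP=15, FN=4+1+3+6=14 → 15/29 = 0.5172
  1: TP=48, FN=7+9+7+8=31 → 48/79 = 0.6076
  2: TP=39, FN=5+10+5+5=25 → 39/64 = 0.6094
  3: TP=25, FN=2+0+0+1=3 → 25/28 = 0.8929
  4: TP=27, FN=8+7+9+5=29 → 27/56 = 0.4821
Weighted-recall = Σ (supportᵢ/N)·recallᵢ with N=256: (29/256)·0.5172 + (79/256)·0.6076 + (64/256)·0.6094 + (28/256)·0.8929 + (56/256)·0.4821 = 0.602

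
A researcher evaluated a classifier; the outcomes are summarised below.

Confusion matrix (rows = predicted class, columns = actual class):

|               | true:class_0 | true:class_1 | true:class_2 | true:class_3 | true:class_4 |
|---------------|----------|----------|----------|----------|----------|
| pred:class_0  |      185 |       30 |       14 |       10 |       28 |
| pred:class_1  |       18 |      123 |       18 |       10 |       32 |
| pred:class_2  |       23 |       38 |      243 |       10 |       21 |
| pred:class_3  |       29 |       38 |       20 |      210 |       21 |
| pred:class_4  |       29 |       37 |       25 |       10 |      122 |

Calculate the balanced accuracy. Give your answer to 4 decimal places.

Balanced accuracy = mean of per-class recall.
  class_0: recall = 185/284 = 0.65141
  class_1: recall = 123/266 = 0.46241
  class_2: recall = 243/320 = 0.75938
  class_3: recall = 210/250 = 0.84000
  class_4: recall = 122/224 = 0.54464
Mean = (0.65141 + 0.46241 + 0.75938 + 0.84000 + 0.54464) / 5 = 0.6516

0.6516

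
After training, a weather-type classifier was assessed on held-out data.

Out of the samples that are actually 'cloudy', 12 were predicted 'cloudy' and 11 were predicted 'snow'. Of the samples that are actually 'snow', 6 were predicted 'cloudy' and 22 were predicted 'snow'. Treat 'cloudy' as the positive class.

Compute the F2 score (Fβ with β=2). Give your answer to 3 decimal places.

Fβ = (1+β²)·TP / ((1+β²)·TP + β²·FN + FP), with β²=4
= 5·12 / (5·12 + 4·11 + 6) = 0.545

0.545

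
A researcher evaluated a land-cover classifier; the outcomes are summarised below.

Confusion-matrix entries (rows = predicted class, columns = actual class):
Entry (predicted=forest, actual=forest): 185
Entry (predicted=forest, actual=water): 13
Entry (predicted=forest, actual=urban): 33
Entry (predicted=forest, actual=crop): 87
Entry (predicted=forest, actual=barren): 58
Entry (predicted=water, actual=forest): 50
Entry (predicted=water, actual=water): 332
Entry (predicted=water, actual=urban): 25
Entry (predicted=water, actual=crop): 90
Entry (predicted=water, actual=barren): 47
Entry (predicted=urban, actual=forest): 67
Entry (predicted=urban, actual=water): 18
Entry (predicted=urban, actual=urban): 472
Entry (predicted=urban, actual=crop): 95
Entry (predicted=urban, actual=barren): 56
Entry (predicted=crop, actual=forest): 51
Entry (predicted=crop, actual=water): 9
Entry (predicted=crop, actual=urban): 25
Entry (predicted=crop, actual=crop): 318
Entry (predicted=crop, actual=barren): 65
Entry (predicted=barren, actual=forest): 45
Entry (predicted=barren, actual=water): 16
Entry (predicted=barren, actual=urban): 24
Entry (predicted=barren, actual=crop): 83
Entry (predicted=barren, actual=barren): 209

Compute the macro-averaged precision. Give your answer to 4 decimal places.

Per-class precision (TP/(TP+FP)):
  forest: TP=185, FP=13+33+87+58=191 → 185/376 = 0.49202
  water: TP=332, FP=50+25+90+47=212 → 332/544 = 0.61029
  urban: TP=472, FP=67+18+95+56=236 → 472/708 = 0.66667
  crop: TP=318, FP=51+9+25+65=150 → 318/468 = 0.67949
  barren: TP=209, FP=45+16+24+83=168 → 209/377 = 0.55438
Macro-precision = mean = (0.49202 + 0.61029 + 0.66667 + 0.67949 + 0.55438) / 5 = 0.6006

0.6006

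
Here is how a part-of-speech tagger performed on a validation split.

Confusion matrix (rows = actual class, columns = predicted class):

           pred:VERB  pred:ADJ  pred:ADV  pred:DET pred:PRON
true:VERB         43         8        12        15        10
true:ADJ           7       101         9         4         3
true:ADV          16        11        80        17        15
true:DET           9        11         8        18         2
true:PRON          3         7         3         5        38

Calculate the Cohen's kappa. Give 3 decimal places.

Observed agreement pₒ = trace/N = 280/455 = 0.6154
Expected agreement pₑ = Σ (rowᵢ·colᵢ)/N² = (88·78 + 124·138 + 139·112 + 48·59 + 56·68)/455² = 0.2231
κ = (pₒ − pₑ)/(1 − pₑ) = (0.6154 − 0.2231)/(1 − 0.2231) = 0.505

0.505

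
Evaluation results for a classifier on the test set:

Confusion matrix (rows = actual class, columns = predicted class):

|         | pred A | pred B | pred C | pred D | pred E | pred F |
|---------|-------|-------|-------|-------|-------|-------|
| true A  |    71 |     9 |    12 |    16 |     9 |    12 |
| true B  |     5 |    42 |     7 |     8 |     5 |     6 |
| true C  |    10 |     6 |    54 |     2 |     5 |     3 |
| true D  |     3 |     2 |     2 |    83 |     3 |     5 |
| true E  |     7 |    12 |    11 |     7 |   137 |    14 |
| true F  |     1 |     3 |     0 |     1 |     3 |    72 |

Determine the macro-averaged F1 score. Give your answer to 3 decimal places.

0.693

Per-class F1 score (2·TP/(2·TP+FP+FN)):
  A: TP=71, FP=5+10+3+7+1=26, FN=9+12+16+9+12=58 → 142/226 = 0.6283
  B: TP=42, FP=9+6+2+12+3=32, FN=5+7+8+5+6=31 → 84/147 = 0.5714
  C: TP=54, FP=12+7+2+11+0=32, FN=10+6+2+5+3=26 → 108/166 = 0.6506
  D: TP=83, FP=16+8+2+7+1=34, FN=3+2+2+3+5=15 → 166/215 = 0.7721
  E: TP=137, FP=9+5+5+3+3=25, FN=7+12+11+7+14=51 → 274/350 = 0.7829
  F: TP=72, FP=12+6+3+5+14=40, FN=1+3+0+1+3=8 → 144/192 = 0.7500
Macro-F1 score = mean = (0.6283 + 0.5714 + 0.6506 + 0.7721 + 0.7829 + 0.7500) / 6 = 0.693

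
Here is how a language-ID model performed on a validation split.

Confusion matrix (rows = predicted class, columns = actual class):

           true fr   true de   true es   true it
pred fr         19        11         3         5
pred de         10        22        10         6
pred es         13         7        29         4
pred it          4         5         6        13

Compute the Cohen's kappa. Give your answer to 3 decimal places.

Observed agreement pₒ = trace/N = 83/167 = 0.4970
Expected agreement pₑ = Σ (rowᵢ·colᵢ)/N² = (46·38 + 45·48 + 48·53 + 28·28)/167² = 0.2595
κ = (pₒ − pₑ)/(1 − pₑ) = (0.4970 − 0.2595)/(1 − 0.2595) = 0.321

0.321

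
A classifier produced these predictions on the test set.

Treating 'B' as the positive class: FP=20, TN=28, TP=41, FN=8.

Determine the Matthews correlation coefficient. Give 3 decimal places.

0.435

MCC = (TP·TN − FP·FN) / √((TP+FP)(TP+FN)(TN+FP)(TN+FN))
Numerator = 41·28 − 20·8 = 988
Denominator = √(61·49·48·36) = √5164992 = 2272.6619
MCC = 988 / 2272.6619 = 0.435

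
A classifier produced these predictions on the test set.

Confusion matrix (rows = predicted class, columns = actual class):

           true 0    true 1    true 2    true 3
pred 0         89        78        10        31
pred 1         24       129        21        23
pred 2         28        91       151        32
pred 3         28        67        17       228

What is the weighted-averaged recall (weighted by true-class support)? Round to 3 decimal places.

0.570

Per-class recall (TP/(TP+FN)):
  0: TP=89, FN=24+28+28=80 → 89/169 = 0.5266
  1: TP=129, FN=78+91+67=236 → 129/365 = 0.3534
  2: TP=151, FN=10+21+17=48 → 151/199 = 0.7588
  3: TP=228, FN=31+23+32=86 → 228/314 = 0.7261
Weighted-recall = Σ (supportᵢ/N)·recallᵢ with N=1047: (169/1047)·0.5266 + (365/1047)·0.3534 + (199/1047)·0.7588 + (314/1047)·0.7261 = 0.570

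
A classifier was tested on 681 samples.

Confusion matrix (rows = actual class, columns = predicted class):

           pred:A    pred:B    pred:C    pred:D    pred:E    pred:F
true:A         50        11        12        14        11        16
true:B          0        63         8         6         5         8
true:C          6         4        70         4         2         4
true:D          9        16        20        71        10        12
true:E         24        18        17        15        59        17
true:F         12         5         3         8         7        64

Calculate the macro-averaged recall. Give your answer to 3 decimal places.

0.578

Per-class recall (TP/(TP+FN)):
  A: TP=50, FN=11+12+14+11+16=64 → 50/114 = 0.4386
  B: TP=63, FN=0+8+6+5+8=27 → 63/90 = 0.7000
  C: TP=70, FN=6+4+4+2+4=20 → 70/90 = 0.7778
  D: TP=71, FN=9+16+20+10+12=67 → 71/138 = 0.5145
  E: TP=59, FN=24+18+17+15+17=91 → 59/150 = 0.3933
  F: TP=64, FN=12+5+3+8+7=35 → 64/99 = 0.6465
Macro-recall = mean = (0.4386 + 0.7000 + 0.7778 + 0.5145 + 0.3933 + 0.6465) / 6 = 0.578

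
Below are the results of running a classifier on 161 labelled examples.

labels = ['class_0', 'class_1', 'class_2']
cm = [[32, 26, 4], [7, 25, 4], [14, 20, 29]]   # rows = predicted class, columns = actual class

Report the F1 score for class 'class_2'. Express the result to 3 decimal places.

0.580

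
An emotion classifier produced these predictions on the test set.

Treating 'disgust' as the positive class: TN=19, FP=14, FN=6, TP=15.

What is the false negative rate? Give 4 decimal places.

FNR = FN/(FN+TP) = 6/(6+15) = 0.2857

0.2857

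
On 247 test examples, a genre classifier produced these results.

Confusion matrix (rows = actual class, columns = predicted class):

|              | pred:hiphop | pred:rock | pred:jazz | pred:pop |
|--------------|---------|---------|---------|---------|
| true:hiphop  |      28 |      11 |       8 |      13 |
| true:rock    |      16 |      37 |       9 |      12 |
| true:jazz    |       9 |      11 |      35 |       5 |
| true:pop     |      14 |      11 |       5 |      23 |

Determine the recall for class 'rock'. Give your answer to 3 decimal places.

Treat 'rock' as positive and all other classes as negative.
recall = TP/(TP+FN).
rock: TP=37, FN=16+9+12=37 → 37/74 = 0.5000

0.500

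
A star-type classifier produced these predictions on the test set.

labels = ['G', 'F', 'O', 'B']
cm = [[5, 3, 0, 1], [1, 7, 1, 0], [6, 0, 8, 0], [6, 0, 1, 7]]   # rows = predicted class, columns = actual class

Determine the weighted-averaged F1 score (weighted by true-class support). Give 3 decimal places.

Per-class F1 score (2·TP/(2·TP+FP+FN)):
  G: TP=5, FP=3+0+1=4, FN=1+6+6=13 → 10/27 = 0.3704
  F: TP=7, FP=1+1+0=2, FN=3+0+0=3 → 14/19 = 0.7368
  O: TP=8, FP=6+0+0=6, FN=0+1+1=2 → 16/24 = 0.6667
  B: TP=7, FP=6+0+1=7, FN=1+0+0=1 → 14/22 = 0.6364
Weighted-F1 score = Σ (supportᵢ/N)·F1 scoreᵢ with N=46: (18/46)·0.3704 + (10/46)·0.7368 + (10/46)·0.6667 + (8/46)·0.6364 = 0.561

0.561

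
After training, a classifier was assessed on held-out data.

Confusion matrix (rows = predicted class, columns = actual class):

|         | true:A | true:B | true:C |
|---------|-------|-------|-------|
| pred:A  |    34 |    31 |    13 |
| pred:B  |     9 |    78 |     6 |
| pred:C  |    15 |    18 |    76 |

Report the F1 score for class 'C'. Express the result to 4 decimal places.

One-vs-rest for 'C': TP = diagonal; FP = other classes predicted 'C'; FN = 'C' predicted as other.
F1 score = 2·TP/(2·TP+FP+FN).
C: TP=76, FP=15+18=33, FN=13+6=19 → 152/204 = 0.74510

0.7451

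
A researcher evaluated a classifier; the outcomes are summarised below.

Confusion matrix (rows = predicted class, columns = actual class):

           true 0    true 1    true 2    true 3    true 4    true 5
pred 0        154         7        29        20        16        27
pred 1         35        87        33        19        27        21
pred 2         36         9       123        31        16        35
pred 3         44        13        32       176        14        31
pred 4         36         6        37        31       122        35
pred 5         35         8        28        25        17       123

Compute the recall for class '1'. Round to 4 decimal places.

Treat '1' as positive and all other classes as negative.
recall = TP/(TP+FN).
1: TP=87, FN=7+9+13+6+8=43 → 87/130 = 0.66923

0.6692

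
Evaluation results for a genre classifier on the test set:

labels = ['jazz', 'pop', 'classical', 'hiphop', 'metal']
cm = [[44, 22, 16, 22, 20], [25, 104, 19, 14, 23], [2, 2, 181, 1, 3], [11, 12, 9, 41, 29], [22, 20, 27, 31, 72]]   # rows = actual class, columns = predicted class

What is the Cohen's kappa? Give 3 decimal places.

0.457

Observed agreement pₒ = trace/N = 442/772 = 0.5725
Expected agreement pₑ = Σ (rowᵢ·colᵢ)/N² = (124·104 + 185·160 + 189·252 + 102·109 + 172·147)/772² = 0.2123
κ = (pₒ − pₑ)/(1 − pₑ) = (0.5725 − 0.2123)/(1 − 0.2123) = 0.457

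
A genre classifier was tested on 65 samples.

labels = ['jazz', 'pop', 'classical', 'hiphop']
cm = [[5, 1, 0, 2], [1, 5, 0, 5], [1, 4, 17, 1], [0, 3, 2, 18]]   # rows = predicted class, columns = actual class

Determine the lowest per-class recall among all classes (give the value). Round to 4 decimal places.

0.3846

Per-class recall (TP/(TP+FN)):
  jazz: TP=5, FN=1+1+0=2 → 5/7 = 0.71429
  pop: TP=5, FN=1+4+3=8 → 5/13 = 0.38462
  classical: TP=17, FN=0+0+2=2 → 17/19 = 0.89474
  hiphop: TP=18, FN=2+5+1=8 → 18/26 = 0.69231
Lowest is class 'pop' with recall = 0.3846.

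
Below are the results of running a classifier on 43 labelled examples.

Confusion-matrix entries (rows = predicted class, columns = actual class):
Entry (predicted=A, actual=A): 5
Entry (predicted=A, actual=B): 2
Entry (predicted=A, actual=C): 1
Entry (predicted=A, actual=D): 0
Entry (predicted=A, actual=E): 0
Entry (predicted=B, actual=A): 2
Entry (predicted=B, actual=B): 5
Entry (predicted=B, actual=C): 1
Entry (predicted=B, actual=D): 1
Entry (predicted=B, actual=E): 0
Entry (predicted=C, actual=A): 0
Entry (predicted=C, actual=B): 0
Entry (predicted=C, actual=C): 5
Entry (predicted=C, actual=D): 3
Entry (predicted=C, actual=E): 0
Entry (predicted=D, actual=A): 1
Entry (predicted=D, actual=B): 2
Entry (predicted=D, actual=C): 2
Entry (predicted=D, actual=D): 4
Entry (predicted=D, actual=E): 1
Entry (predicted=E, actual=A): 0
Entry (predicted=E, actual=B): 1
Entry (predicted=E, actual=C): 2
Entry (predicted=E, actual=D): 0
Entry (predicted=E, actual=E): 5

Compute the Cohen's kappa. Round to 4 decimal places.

Observed agreement pₒ = trace/N = 24/43 = 0.55814
Expected agreement pₑ = Σ (rowᵢ·colᵢ)/N² = (8·8 + 10·9 + 11·8 + 8·10 + 6·8)/43² = 0.20011
κ = (pₒ − pₑ)/(1 − pₑ) = (0.55814 − 0.20011)/(1 − 0.20011) = 0.4476

0.4476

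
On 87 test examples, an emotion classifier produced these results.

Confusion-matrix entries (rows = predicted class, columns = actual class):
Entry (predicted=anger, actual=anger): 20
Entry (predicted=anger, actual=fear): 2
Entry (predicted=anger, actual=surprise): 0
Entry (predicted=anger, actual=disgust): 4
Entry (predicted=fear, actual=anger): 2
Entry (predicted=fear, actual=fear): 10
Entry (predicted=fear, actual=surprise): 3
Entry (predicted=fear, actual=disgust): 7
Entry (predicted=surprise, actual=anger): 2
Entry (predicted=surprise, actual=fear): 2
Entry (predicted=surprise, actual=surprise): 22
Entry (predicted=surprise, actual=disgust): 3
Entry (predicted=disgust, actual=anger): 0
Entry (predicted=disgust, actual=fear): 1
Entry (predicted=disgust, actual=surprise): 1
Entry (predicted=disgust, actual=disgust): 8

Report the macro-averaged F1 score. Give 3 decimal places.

Per-class F1 score (2·TP/(2·TP+FP+FN)):
  anger: TP=20, FP=2+0+4=6, FN=2+2+0=4 → 40/50 = 0.8000
  fear: TP=10, FP=2+3+7=12, FN=2+2+1=5 → 20/37 = 0.5405
  surprise: TP=22, FP=2+2+3=7, FN=0+3+1=4 → 44/55 = 0.8000
  disgust: TP=8, FP=0+1+1=2, FN=4+7+3=14 → 16/32 = 0.5000
Macro-F1 score = mean = (0.8000 + 0.5405 + 0.8000 + 0.5000) / 4 = 0.660

0.660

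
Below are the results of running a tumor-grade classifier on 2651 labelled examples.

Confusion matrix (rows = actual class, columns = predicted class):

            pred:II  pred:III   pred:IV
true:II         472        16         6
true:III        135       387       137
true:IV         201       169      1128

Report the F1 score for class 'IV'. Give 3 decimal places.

Take TP from the diagonal, FP from the rest of the 'IV' prediction marginal, FN from the rest of the 'IV' actual marginal.
F1 score = 2·TP/(2·TP+FP+FN).
IV: TP=1128, FP=6+137=143, FN=201+169=370 → 2256/2769 = 0.8147

0.815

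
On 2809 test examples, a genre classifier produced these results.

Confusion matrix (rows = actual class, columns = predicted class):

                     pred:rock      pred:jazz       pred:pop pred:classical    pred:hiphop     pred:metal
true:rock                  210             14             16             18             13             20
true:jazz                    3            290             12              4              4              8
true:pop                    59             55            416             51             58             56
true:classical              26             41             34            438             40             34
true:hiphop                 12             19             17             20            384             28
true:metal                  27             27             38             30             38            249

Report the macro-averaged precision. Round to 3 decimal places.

0.697

Per-class precision (TP/(TP+FP)):
  rock: TP=210, FP=3+59+26+12+27=127 → 210/337 = 0.6231
  jazz: TP=290, FP=14+55+41+19+27=156 → 290/446 = 0.6502
  pop: TP=416, FP=16+12+34+17+38=117 → 416/533 = 0.7805
  classical: TP=438, FP=18+4+51+20+30=123 → 438/561 = 0.7807
  hiphop: TP=384, FP=13+4+58+40+38=153 → 384/537 = 0.7151
  metal: TP=249, FP=20+8+56+34+28=146 → 249/395 = 0.6304
Macro-precision = mean = (0.6231 + 0.6502 + 0.7805 + 0.7807 + 0.7151 + 0.6304) / 6 = 0.697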